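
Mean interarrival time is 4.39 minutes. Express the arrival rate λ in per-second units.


λ = 1/(interarrival time) in consistent units.
1 second = 0.0166667 min, so λ = 0.0166667/4.39 = 0.003797 per second

Final: 0.003797 /sec


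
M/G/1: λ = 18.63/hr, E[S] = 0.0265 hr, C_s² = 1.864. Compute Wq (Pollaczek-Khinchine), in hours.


ρ = λ·E[S] = 18.63·0.0265 = 0.4937
E[S²] = E[S]²(1+C_s²) = 0.0265²·(1+1.864) = 0.002011
Wq = λ·E[S²]/(2(1−ρ)) = 18.63·0.002011/(2·0.5063) = 0.03700 hr

Final: 0.03700 hr


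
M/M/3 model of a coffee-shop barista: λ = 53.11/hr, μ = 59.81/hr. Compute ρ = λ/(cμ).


ρ = λ/(cμ) = 53.11/(3·59.81) = 53.11/179.43 = 0.2960

Final: 0.2960


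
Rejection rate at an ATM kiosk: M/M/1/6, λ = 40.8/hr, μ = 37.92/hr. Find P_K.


ρ = λ/μ = 40.8/37.92 = 1.0759
P_K = (1−ρ)ρ^K/(1−ρ^(K+1)) = (-0.07595·1.551497)/(1 − 1.669332)
= -0.117835/-0.669332 = 0.176049

Final: 0.176049


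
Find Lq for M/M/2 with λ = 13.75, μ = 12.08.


a = λ/μ = 1.1382; ρ = a/2 = 0.5691
P₀ = 0.274598
Lq = P₀·a^c·ρ / (c!·(1−ρ)²) = 0.274598·1.29560·0.5691/(2·0.18566)
= 0.54530

Final: 0.54530


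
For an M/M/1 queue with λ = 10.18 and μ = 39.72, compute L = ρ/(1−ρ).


ρ = λ/μ = 10.18/39.72 = 0.2563
L = ρ/(1−ρ) = 0.2563/(1 − 0.2563) = 0.2563/0.7437 = 0.3446

Final: 0.3446


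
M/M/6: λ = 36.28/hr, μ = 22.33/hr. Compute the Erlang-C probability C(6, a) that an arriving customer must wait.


a = λ/μ = 1.6247; ρ = a/6 = 0.2708
P₀ = 0.196886 (from M/M/c formula)
C(c,a) = [a^c/(c!(1−ρ))]·P₀ = [18.39379/(720·0.7292)]·0.196886
= 0.03503·0.196886 = 0.006898

Final: 0.006898


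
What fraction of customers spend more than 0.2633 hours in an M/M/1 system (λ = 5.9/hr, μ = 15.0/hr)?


W ~ Exponential(μ−λ) for M/M/1.
μ − λ = 15.0 − 5.9 = 9.1000
P(W > t) = e^{−(μ−λ)t} = e^{−2.3960} = 0.091079

Final: 0.091079


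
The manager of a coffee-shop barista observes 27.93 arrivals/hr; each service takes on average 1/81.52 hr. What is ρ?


ρ = λ/μ = 27.93/81.52 = 0.3426

Final: 0.3426


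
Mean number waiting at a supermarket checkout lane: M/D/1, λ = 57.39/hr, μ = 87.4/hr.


ρ = 57.39/87.4 = 0.6566
M/D/1: Lq = ρ²/(2(1−ρ)) = 0.4312/(2·0.3434) = 0.62786

Final: 0.62786


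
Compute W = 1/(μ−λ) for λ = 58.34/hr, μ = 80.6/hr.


W = 1/(μ−λ) = 1/(80.6 − 58.34) = 1/22.26 = 0.04492 hr

Final: 0.04492 hr


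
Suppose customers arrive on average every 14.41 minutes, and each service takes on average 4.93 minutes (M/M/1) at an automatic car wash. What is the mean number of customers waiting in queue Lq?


λ = 60/14.41 = 4.1638 /hr
μ = 60/4.93 = 12.1704 /hr
ρ = λ/μ = 4.1638/12.1704 = 0.3421
Lq = ρ²/(1−ρ) = 0.1170/0.6579 = 0.1779

Final: 0.1779


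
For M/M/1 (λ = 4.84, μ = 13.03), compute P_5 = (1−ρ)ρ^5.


ρ = 4.84/13.03 = 0.3715
P_n = (1−ρ)·ρ^n = (1 − 0.3715)·0.3715^5 = 0.6285·0.007071 = 0.004445

Final: 0.004445


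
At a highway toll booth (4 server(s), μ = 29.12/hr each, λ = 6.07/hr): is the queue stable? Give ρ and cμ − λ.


Total capacity cμ = 4·29.12 = 116.48/hr
ρ = λ/(cμ) = 6.07/116.48 = 0.05211
Stable ⇔ ρ < 1: YES
Spare capacity = cμ − λ = 116.48 − 6.07 = 110.41/hr

Final: ρ = 0.05211; stable; margin = 110.41/hr


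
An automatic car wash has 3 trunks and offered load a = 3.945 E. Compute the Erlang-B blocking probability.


B(c,a) = (a^c/c!) / Σ_{k=0}^{c} a^k/k!
a^3/3! = 10.232689
Σ terms (k=0..3): 1.00000 + 3.94500 + 7.78151 + 10.23269 = 22.959201
B = 10.232689/22.959201 = 0.445690

Final: 0.445690


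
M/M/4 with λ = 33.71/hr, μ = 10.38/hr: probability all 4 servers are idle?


a = λ/μ = 33.71/10.38 = 3.2476; ρ = a/c = 0.8119
Σ_{k=0}^{3} a^k/k! (terms k=0..3) = 1.00000 + 3.24759 + 5.27343 + 5.70864 = 15.22966
Tail: a^4/(4!(1−ρ)) = 111.23606/(24·0.1881) = 24.64000
P₀ = 1/(15.22966 + 24.64000) = 1/39.86966 = 0.025082

Final: 0.025082


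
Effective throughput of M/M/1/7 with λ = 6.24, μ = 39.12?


ρ = 0.1595; P_K = (1−ρ)ρ^7/(1−ρ^8) = 0.000002208
λ_eff = λ(1 − P_K) = 6.24·(1 − 0.000002208) = 6.24·0.999998 = 6.2400 /hr

Final: 6.2400 /hr


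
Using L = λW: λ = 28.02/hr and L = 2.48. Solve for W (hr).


W = L/λ = 2.48/28.02 = 0.08851 hr

Final: 0.08851 hr


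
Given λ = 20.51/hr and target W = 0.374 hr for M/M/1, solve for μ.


W = 1/(μ−λ) ⇒ μ − λ = 1/W = 1/0.374 = 2.6738
μ = λ + 1/W = 20.51 + 2.6738 = 23.1838 per hr

Final: 23.1838 /hr


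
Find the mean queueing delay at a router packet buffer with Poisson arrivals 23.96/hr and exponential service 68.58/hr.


ρ = 23.96/68.58 = 0.3494
Wq = ρ/(μ−λ) = 0.3494/(68.58 − 23.96) = 0.3494/44.62 = 0.007830 hr

Final: 0.007830 hr


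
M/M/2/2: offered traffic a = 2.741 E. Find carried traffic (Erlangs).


B(2,2.741) = 0.501036 (Erlang-B)
Carried load = a(1 − B) = 2.741·(1 − 0.501036) = 2.741·0.498964 = 1.3677 E

Final: 1.3677 Erlangs


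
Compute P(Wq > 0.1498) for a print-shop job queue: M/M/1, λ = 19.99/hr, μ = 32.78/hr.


ρ = 19.99/32.78 = 0.6098
P(Wq > t) = ρ·e^{−(μ−λ)t} = 0.6098·e^{−1.9159}
= 0.6098·0.147203 = 0.089768

Final: 0.089768


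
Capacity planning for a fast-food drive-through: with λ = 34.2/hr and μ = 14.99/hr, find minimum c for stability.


Stability requires cμ > λ ⇔ c > λ/μ.
λ/μ = 34.2/14.99 = 2.2815
Minimum integer c = ⌊2.2815⌋ + 1 = 3
Check: 3·14.99 = 44.97 > 34.2, while 2·14.99 = 29.98 ≤ 34.2

Final: 3 servers


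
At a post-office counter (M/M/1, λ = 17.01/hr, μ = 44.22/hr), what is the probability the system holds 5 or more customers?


ρ = 17.01/44.22 = 0.3847
P(N ≥ n) = ρ^n = 0.3847^5 = 0.008422

Final: 0.008422


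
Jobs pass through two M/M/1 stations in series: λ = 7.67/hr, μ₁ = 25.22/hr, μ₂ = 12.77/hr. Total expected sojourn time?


Each node sees arrival rate λ = 7.67/hr (tandem ⇒ throughput preserved).
W₁ = 1/(μ₁−λ) = 1/(25.22−7.67) = 0.05698 hr
W₂ = 1/(μ₂−λ) = 1/(12.77−7.67) = 0.19608 hr
W_total = W₁ + W₂ = 0.05698 + 0.19608 = 0.25306 hr

Final: 0.25306 hr


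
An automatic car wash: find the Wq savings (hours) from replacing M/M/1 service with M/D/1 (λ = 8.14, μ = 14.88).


ρ = 8.14/14.88 = 0.5470
Wq(M/M/1) = ρ/(μ−λ) = 0.5470/6.74 = 0.08116 hr
Wq(M/D/1) = ρ/(2(μ−λ)) = 0.04058 hr
Savings = 0.08116 − 0.04058 = 0.04058 hr

Final: 0.04058 hr


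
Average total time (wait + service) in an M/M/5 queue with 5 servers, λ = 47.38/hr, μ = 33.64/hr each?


a = 1.4084; ρ = 0.2817; P₀ = 0.244247
Lq = P₀·a^c·ρ/(c!(1−ρ)²) = 0.006159
Wq = Lq/λ = 0.006159/47.38 = 0.0001300 hr
W = Wq + 1/μ = 0.0001300 + 0.02973 = 0.02986 hr

Final: 0.02986 hr


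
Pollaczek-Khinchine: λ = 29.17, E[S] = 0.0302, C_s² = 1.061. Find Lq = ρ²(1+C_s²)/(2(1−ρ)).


ρ = λ·E[S] = 29.17·0.0302 = 0.8809
Lq = ρ²(1+C_s²)/(2(1−ρ)) = 0.7760·(1+1.061)/(2·0.1191)
= 0.7760·2.0610/0.2381 = 6.71656

Final: 6.71656


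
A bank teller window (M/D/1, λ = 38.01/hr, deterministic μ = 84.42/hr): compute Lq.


ρ = 38.01/84.42 = 0.4502
M/D/1: Lq = ρ²/(2(1−ρ)) = 0.2027/(2·0.5498) = 0.18438

Final: 0.18438


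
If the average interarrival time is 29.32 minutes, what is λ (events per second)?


λ = 1/(interarrival time) in consistent units.
1 second = 0.0166667 min, so λ = 0.0166667/29.32 = 0.0005684 per second

Final: 0.0005684 /sec


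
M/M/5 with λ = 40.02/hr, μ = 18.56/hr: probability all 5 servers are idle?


a = λ/μ = 40.02/18.56 = 2.1563; ρ = a/c = 0.4313
Σ_{k=0}^{4} a^k/k! (terms k=0..4) = 1.00000 + 2.15625 + 2.32471 + 1.67088 + 0.90071 = 8.05255
Tail: a^5/(5!(1−ρ)) = 46.61177/(120·0.5687) = 0.68296
P₀ = 1/(8.05255 + 0.68296) = 1/8.73551 = 0.114475

Final: 0.114475


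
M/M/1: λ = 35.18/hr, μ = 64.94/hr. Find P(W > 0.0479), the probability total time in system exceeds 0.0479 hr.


W ~ Exponential(μ−λ) for M/M/1.
μ − λ = 64.94 − 35.18 = 29.7600
P(W > t) = e^{−(μ−λ)t} = e^{−1.4255} = 0.240387

Final: 0.240387


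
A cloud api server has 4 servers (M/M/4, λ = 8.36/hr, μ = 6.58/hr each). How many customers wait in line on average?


a = λ/μ = 1.2705; ρ = a/4 = 0.3176
P₀ = 0.279443
Lq = P₀·a^c·ρ / (c!·(1−ρ)²) = 0.279443·2.60568·0.3176/(24·0.46563)
= 0.02070

Final: 0.02070


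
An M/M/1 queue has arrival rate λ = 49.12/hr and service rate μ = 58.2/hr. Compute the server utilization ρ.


ρ = λ/μ = 49.12/58.2 = 0.8440

Final: 0.8440


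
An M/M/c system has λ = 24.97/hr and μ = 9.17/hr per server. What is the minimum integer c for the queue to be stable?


Stability requires cμ > λ ⇔ c > λ/μ.
λ/μ = 24.97/9.17 = 2.7230
Minimum integer c = ⌊2.7230⌋ + 1 = 3
Check: 3·9.17 = 27.51 > 24.97, while 2·9.17 = 18.34 ≤ 24.97

Final: 3 servers


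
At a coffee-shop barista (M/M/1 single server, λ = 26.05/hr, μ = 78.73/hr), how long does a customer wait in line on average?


ρ = 26.05/78.73 = 0.3309
Wq = ρ/(μ−λ) = 0.3309/(78.73 − 26.05) = 0.3309/52.68 = 0.006281 hr

Final: 0.006281 hr


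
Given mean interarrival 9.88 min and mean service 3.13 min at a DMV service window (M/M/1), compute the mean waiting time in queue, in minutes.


λ = 60/9.88 = 6.0729 /hr
μ = 60/3.13 = 19.1693 /hr
ρ = λ/μ = 6.0729/19.1693 = 0.3168
Wq = ρ/(μ−λ) = 0.3168/(19.1693−6.0729) = 0.02419 hr
In minutes: 0.02419·60 = 1.451 min

Final: 1.451 min


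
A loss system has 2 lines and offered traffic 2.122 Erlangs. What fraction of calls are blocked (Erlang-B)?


B(c,a) = (a^c/c!) / Σ_{k=0}^{c} a^k/k!
a^2/2! = 2.251442
Σ terms (k=0..2): 1.00000 + 2.12200 + 2.25144 = 5.373442
B = 2.251442/5.373442 = 0.418994

Final: 0.418994


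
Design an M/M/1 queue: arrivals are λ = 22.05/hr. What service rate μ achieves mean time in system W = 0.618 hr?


W = 1/(μ−λ) ⇒ μ − λ = 1/W = 1/0.618 = 1.6181
μ = λ + 1/W = 22.05 + 1.6181 = 23.6681 per hr

Final: 23.6681 /hr


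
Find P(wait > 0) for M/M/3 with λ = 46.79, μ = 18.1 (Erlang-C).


a = λ/μ = 2.5851; ρ = a/3 = 0.8617
P₀ = 0.036044 (from M/M/c formula)
C(c,a) = [a^c/(c!(1−ρ))]·P₀ = [17.27521/(6·0.1383)]·0.036044
= 20.81767·0.036044 = 0.750346

Final: 0.750346


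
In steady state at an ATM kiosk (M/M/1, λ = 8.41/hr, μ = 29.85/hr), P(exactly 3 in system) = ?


ρ = 8.41/29.85 = 0.2817
P_n = (1−ρ)·ρ^n = (1 − 0.2817)·0.2817^3 = 0.7183·0.022364 = 0.016063

Final: 0.016063


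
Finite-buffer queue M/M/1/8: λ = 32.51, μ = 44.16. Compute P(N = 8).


ρ = λ/μ = 32.51/44.16 = 0.7362
P_K = (1−ρ)ρ^K/(1−ρ^(K+1)) = (0.2638·0.086279)/(1 − 0.063517)
= 0.022761/0.936483 = 0.024305

Final: 0.024305


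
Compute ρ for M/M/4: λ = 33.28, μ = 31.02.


ρ = λ/(cμ) = 33.28/(4·31.02) = 33.28/124.08 = 0.2682

Final: 0.2682


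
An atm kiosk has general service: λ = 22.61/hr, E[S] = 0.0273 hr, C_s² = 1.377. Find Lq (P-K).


ρ = λ·E[S] = 22.61·0.0273 = 0.6173
Lq = ρ²(1+C_s²)/(2(1−ρ)) = 0.3810·(1+1.377)/(2·0.3827)
= 0.3810·2.3770/0.7655 = 1.18308

Final: 1.18308


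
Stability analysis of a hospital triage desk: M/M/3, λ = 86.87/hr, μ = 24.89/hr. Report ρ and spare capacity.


Total capacity cμ = 3·24.89 = 74.67/hr
ρ = λ/(cμ) = 86.87/74.67 = 1.1634
Stable ⇔ ρ < 1: NO
Spare capacity = cμ − λ = 74.67 − 86.87 = -12.20/hr

Final: ρ = 1.1634; unstable; margin = -12.20/hr


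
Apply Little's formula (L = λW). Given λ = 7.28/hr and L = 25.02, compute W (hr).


W = L/λ = 25.02/7.28 = 3.4368 hr

Final: 3.4368 hr


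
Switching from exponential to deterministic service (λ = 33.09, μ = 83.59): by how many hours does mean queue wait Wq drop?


ρ = 33.09/83.59 = 0.3959
Wq(M/M/1) = ρ/(μ−λ) = 0.3959/50.50 = 0.007839 hr
Wq(M/D/1) = ρ/(2(μ−λ)) = 0.003919 hr
Savings = 0.007839 − 0.003919 = 0.003919 hr

Final: 0.003919 hr


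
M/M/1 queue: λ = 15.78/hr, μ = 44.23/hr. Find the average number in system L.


ρ = λ/μ = 15.78/44.23 = 0.3568
L = ρ/(1−ρ) = 0.3568/(1 − 0.3568) = 0.3568/0.6432 = 0.5547

Final: 0.5547


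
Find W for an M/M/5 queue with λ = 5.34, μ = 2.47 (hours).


a = 2.1619; ρ = 0.4324; P₀ = 0.113808
Lq = P₀·a^c·ρ/(c!(1−ρ)²) = 0.06012
Wq = Lq/λ = 0.06012/5.34 = 0.01126 hr
W = Wq + 1/μ = 0.01126 + 0.40486 = 0.41612 hr

Final: 0.41612 hr


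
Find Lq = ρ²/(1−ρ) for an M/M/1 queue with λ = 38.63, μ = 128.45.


ρ = 38.63/128.45 = 0.3007
Lq = ρ²/(1−ρ) = 0.09044/0.6993 = 0.1293

Final: 0.1293


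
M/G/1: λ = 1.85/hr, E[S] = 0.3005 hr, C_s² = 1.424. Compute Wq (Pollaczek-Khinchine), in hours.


ρ = λ·E[S] = 1.85·0.3005 = 0.5559
E[S²] = E[S]²(1+C_s²) = 0.3005²·(1+1.424) = 0.218888
Wq = λ·E[S²]/(2(1−ρ)) = 1.85·0.218888/(2·0.4441) = 0.45594 hr

Final: 0.45594 hr


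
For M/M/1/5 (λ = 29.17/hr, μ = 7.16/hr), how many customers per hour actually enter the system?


ρ = 4.0740; P_K = (1−ρ)ρ^5/(1−ρ^6) = 0.754707
λ_eff = λ(1 − P_K) = 29.17·(1 − 0.754707) = 29.17·0.245293 = 7.1552 /hr

Final: 7.1552 /hr


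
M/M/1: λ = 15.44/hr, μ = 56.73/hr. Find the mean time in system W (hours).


W = 1/(μ−λ) = 1/(56.73 − 15.44) = 1/41.29 = 0.02422 hr

Final: 0.02422 hr


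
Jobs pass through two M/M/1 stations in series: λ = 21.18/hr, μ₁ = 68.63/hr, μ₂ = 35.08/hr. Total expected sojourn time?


Each node sees arrival rate λ = 21.18/hr (tandem ⇒ throughput preserved).
W₁ = 1/(μ₁−λ) = 1/(68.63−21.18) = 0.02107 hr
W₂ = 1/(μ₂−λ) = 1/(35.08−21.18) = 0.07194 hr
W_total = W₁ + W₂ = 0.02107 + 0.07194 = 0.09302 hr

Final: 0.09302 hr


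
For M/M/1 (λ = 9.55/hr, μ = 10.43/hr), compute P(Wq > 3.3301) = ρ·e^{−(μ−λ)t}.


ρ = 9.55/10.43 = 0.9156
P(Wq > t) = ρ·e^{−(μ−λ)t} = 0.9156·e^{−2.9305}
= 0.9156·0.053371 = 0.048868

Final: 0.048868


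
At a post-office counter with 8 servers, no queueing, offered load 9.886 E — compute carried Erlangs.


B(8,9.886) = 0.332953 (Erlang-B)
Carried load = a(1 − B) = 9.886·(1 − 0.332953) = 9.886·0.667047 = 6.5944 E

Final: 6.5944 Erlangs


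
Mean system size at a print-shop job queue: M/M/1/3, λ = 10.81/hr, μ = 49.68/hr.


ρ = 10.81/49.68 = 0.2176
L = ρ[1 − (K+1)ρ^K + Kρ^(K+1)] / [(1−ρ)(1−ρ^(K+1))]
Numerator: 0.2176·(1 − 4·0.010302 + 3·0.002242) = 0.210089
Denominator: (0.7824)·(0.997758) = 0.780653
L = 0.210089/0.780653 = 0.2691

Final: 0.2691


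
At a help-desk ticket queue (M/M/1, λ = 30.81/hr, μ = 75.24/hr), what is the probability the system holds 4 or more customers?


ρ = 30.81/75.24 = 0.4095
P(N ≥ n) = ρ^n = 0.4095^4 = 0.028117

Final: 0.028117


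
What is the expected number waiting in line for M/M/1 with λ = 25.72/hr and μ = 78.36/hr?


ρ = 25.72/78.36 = 0.3282
Lq = ρ²/(1−ρ) = 0.1077/0.6718 = 0.1604

Final: 0.1604


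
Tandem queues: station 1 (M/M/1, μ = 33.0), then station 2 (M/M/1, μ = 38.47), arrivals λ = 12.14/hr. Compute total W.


Each node sees arrival rate λ = 12.14/hr (tandem ⇒ throughput preserved).
W₁ = 1/(μ₁−λ) = 1/(33.0−12.14) = 0.04794 hr
W₂ = 1/(μ₂−λ) = 1/(38.47−12.14) = 0.03798 hr
W_total = W₁ + W₂ = 0.04794 + 0.03798 = 0.08592 hr

Final: 0.08592 hr


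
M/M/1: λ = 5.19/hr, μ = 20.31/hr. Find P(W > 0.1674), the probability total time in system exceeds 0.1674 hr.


W ~ Exponential(μ−λ) for M/M/1.
μ − λ = 20.31 − 5.19 = 15.1200
P(W > t) = e^{−(μ−λ)t} = e^{−2.5311} = 0.079572

Final: 0.079572


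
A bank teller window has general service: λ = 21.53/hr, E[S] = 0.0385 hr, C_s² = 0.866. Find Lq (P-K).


ρ = λ·E[S] = 21.53·0.0385 = 0.8289
Lq = ρ²(1+C_s²)/(2(1−ρ)) = 0.6871·(1+0.866)/(2·0.1711)
= 0.6871·1.8660/0.3422 = 3.74674

Final: 3.74674


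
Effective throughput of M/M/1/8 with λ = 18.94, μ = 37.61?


ρ = 0.5036; P_K = (1−ρ)ρ^8/(1−ρ^9) = 0.002058
λ_eff = λ(1 − P_K) = 18.94·(1 − 0.002058) = 18.94·0.997942 = 18.9010 /hr

Final: 18.9010 /hr


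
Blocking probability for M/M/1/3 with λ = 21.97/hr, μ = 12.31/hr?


ρ = λ/μ = 21.97/12.31 = 1.7847
P_K = (1−ρ)ρ^K/(1−ρ^(K+1)) = (-0.7847·5.684811)/(1 − 10.145840)
= -4.461029/-9.145840 = 0.487766

Final: 0.487766


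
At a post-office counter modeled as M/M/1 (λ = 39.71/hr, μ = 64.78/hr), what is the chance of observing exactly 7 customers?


ρ = 39.71/64.78 = 0.6130
P_n = (1−ρ)·ρ^n = (1 − 0.6130)·0.6130^7 = 0.3870·0.032525 = 0.012587

Final: 0.012587


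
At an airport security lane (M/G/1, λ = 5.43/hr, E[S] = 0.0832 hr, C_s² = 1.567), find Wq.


ρ = λ·E[S] = 5.43·0.0832 = 0.4518
E[S²] = E[S]²(1+C_s²) = 0.0832²·(1+1.567) = 0.017769
Wq = λ·E[S²]/(2(1−ρ)) = 5.43·0.017769/(2·0.5482) = 0.08800 hr

Final: 0.08800 hr


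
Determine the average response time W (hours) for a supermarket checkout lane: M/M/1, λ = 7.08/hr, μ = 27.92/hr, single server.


W = 1/(μ−λ) = 1/(27.92 − 7.08) = 1/20.84 = 0.04798 hr

Final: 0.04798 hr


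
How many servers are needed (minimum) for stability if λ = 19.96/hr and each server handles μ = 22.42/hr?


Stability requires cμ > λ ⇔ c > λ/μ.
λ/μ = 19.96/22.42 = 0.8903
Minimum integer c = ⌊0.8903⌋ + 1 = 1
Check: 1·22.42 = 22.42 > 19.96, while 0·22.42 = 0.00 ≤ 19.96

Final: 1 servers


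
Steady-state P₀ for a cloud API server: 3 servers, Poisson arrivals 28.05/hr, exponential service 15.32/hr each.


a = λ/μ = 28.05/15.32 = 1.8309; ρ = a/c = 0.6103
Σ_{k=0}^{2} a^k/k! (terms k=0..2) = 1.00000 + 1.83094 + 1.67617 = 4.50711
Tail: a^3/(3!(1−ρ)) = 6.13794/(6·0.3897) = 2.62516
P₀ = 1/(4.50711 + 2.62516) = 1/7.13227 = 0.140208

Final: 0.140208


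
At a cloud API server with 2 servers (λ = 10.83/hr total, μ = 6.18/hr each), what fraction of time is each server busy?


ρ = λ/(cμ) = 10.83/(2·6.18) = 10.83/12.36 = 0.8762

Final: 0.8762


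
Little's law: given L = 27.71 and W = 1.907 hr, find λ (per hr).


λ = L/W = 27.71/1.907 = 14.5307 /hr

Final: 14.5307 /hr


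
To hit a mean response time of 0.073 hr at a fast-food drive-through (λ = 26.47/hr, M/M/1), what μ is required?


W = 1/(μ−λ) ⇒ μ − λ = 1/W = 1/0.073 = 13.6986
μ = λ + 1/W = 26.47 + 13.6986 = 40.1686 per hr

Final: 40.1686 /hr


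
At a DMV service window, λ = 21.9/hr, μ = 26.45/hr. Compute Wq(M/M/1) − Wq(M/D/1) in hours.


ρ = 21.9/26.45 = 0.8280
Wq(M/M/1) = ρ/(μ−λ) = 0.8280/4.55 = 0.18197 hr
Wq(M/D/1) = ρ/(2(μ−λ)) = 0.09099 hr
Savings = 0.18197 − 0.09099 = 0.09099 hr

Final: 0.09099 hr


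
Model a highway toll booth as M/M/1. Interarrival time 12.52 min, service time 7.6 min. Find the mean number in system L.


λ = 60/12.52 = 4.7923 /hr
μ = 60/7.6 = 7.8947 /hr
ρ = λ/μ = 4.7923/7.8947 = 0.6070
L = ρ/(1−ρ) = 0.6070/0.3930 = 1.5447

Final: 1.5447


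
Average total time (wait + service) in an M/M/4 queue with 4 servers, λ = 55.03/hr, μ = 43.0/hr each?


a = 1.2798; ρ = 0.3199; P₀ = 0.276828
Lq = P₀·a^c·ρ/(c!(1−ρ)²) = 0.02140
Wq = Lq/λ = 0.02140/55.03 = 0.0003890 hr
W = Wq + 1/μ = 0.0003890 + 0.02326 = 0.02364 hr

Final: 0.02364 hr


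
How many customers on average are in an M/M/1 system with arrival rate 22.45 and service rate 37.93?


ρ = λ/μ = 22.45/37.93 = 0.5919
L = ρ/(1−ρ) = 0.5919/(1 − 0.5919) = 0.5919/0.4081 = 1.4503

Final: 1.4503


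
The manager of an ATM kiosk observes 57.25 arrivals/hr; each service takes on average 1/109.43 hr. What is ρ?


ρ = λ/μ = 57.25/109.43 = 0.5232

Final: 0.5232


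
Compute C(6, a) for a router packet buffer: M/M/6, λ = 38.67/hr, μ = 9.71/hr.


a = λ/μ = 3.9825; ρ = a/6 = 0.6637
P₀ = 0.017022 (from M/M/c formula)
C(c,a) = [a^c/(c!(1−ρ))]·P₀ = [3989.60274/(720·0.3363)]·0.017022
= 16.47909·0.017022 = 0.280503

Final: 0.280503


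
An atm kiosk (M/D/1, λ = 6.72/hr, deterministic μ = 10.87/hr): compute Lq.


ρ = 6.72/10.87 = 0.6182
M/D/1: Lq = ρ²/(2(1−ρ)) = 0.3822/(2·0.3818) = 0.50053

Final: 0.50053


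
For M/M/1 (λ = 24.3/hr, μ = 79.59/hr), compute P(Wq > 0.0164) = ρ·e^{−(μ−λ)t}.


ρ = 24.3/79.59 = 0.3053
P(Wq > t) = ρ·e^{−(μ−λ)t} = 0.3053·e^{−0.9068}
= 0.3053·0.403832 = 0.123296

Final: 0.123296


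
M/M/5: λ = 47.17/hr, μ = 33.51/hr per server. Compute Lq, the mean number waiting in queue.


a = λ/μ = 1.4076; ρ = a/5 = 0.2815
P₀ = 0.244444
Lq = P₀·a^c·ρ / (c!·(1−ρ)²) = 0.244444·5.52659·0.2815/(120·0.51620)
= 0.006140

Final: 0.006140


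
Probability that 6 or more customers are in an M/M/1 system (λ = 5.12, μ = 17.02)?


ρ = 5.12/17.02 = 0.3008
P(N ≥ n) = ρ^n = 0.3008^6 = 0.0007411

Final: 0.0007411


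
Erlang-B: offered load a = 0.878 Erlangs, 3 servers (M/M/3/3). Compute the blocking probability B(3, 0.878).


B(c,a) = (a^c/c!) / Σ_{k=0}^{c} a^k/k!
a^3/3! = 0.112806
Σ terms (k=0..3): 1.00000 + 0.87800 + 0.38544 + 0.11281 = 2.376248
B = 0.112806/2.376248 = 0.047472

Final: 0.047472


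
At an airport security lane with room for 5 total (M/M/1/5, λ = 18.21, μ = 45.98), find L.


ρ = 18.21/45.98 = 0.3960
L = ρ[1 − (K+1)ρ^K + Kρ^(K+1)] / [(1−ρ)(1−ρ^(K+1))]
Numerator: 0.3960·(1 − 6·0.009743 + 5·0.003859) = 0.380530
Denominator: (0.6040)·(0.996141) = 0.601628
L = 0.380530/0.601628 = 0.6325

Final: 0.6325


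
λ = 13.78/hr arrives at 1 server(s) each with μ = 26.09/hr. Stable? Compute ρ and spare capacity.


Total capacity cμ = 1·26.09 = 26.09/hr
ρ = λ/(cμ) = 13.78/26.09 = 0.5282
Stable ⇔ ρ < 1: YES
Spare capacity = cμ − λ = 26.09 − 13.78 = 12.31/hr

Final: ρ = 0.5282; stable; margin = 12.31/hr


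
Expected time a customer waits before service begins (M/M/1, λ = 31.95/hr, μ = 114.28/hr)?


ρ = 31.95/114.28 = 0.2796
Wq = ρ/(μ−λ) = 0.2796/(114.28 − 31.95) = 0.2796/82.33 = 0.003396 hr

Final: 0.003396 hr


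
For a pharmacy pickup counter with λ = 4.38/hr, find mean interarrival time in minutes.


Mean interarrival time = 1/λ = 1/4.38 hour = 0.22831 hour
In minutes: 0.22831 × 60 = 13.6986 min

Final: 13.6986 min


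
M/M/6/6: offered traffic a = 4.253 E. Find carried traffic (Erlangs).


B(6,4.253) = 0.135710 (Erlang-B)
Carried load = a(1 − B) = 4.253·(1 − 0.135710) = 4.253·0.864290 = 3.6758 E

Final: 3.6758 Erlangs


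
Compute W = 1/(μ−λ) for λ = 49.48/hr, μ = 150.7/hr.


W = 1/(μ−λ) = 1/(150.7 − 49.48) = 1/101.22 = 0.009879 hr

Final: 0.009879 hr


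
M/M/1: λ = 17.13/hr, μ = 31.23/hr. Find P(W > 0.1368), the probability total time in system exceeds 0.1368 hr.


W ~ Exponential(μ−λ) for M/M/1.
μ − λ = 31.23 − 17.13 = 14.1000
P(W > t) = e^{−(μ−λ)t} = e^{−1.9289} = 0.145311

Final: 0.145311


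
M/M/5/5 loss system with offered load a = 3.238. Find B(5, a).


B(c,a) = (a^c/c!) / Σ_{k=0}^{c} a^k/k!
a^5/5! = 2.966217
Σ terms (k=0..5): 1.00000 + 3.23800 + 5.24232 + 5.65821 + 4.58032 + 2.96622 = 22.685076
B = 2.966217/22.685076 = 0.130756

Final: 0.130756


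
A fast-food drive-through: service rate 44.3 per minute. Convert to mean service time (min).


Mean service time = 1/μ = 1/44.3 minute = 0.02257 minute
In minutes: 0.02257 × 1 = 0.02257 min

Final: 0.02257 min


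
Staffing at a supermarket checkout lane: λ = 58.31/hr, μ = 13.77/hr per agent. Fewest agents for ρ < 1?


Stability requires cμ > λ ⇔ c > λ/μ.
λ/μ = 58.31/13.77 = 4.2346
Minimum integer c = ⌊4.2346⌋ + 1 = 5
Check: 5·13.77 = 68.85 > 58.31, while 4·13.77 = 55.08 ≤ 58.31

Final: 5 servers


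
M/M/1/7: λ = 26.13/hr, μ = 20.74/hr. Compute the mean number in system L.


ρ = 26.13/20.74 = 1.2599
L = ρ[1 − (K+1)ρ^K + Kρ^(K+1)] / [(1−ρ)(1−ρ^(K+1))]
Numerator: 1.2599·(1 − 8·5.038655 + 7·6.348122) = 6.460202
Denominator: (-0.2599)·(-5.348122) = 1.389893
L = 6.460202/1.389893 = 4.6480

Final: 4.6480


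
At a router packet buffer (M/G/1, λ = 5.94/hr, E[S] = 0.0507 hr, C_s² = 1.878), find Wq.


ρ = λ·E[S] = 5.94·0.0507 = 0.3012
E[S²] = E[S]²(1+C_s²) = 0.0507²·(1+1.878) = 0.007398
Wq = λ·E[S²]/(2(1−ρ)) = 5.94·0.007398/(2·0.6988) = 0.03144 hr

Final: 0.03144 hr


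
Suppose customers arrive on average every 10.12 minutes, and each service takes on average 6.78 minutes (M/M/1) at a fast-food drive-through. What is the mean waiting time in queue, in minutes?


λ = 60/10.12 = 5.9289 /hr
μ = 60/6.78 = 8.8496 /hr
ρ = λ/μ = 5.9289/8.8496 = 0.6700
Wq = ρ/(μ−λ) = 0.6700/(8.8496−5.9289) = 0.22938 hr
In minutes: 0.22938·60 = 13.763 min

Final: 13.763 min


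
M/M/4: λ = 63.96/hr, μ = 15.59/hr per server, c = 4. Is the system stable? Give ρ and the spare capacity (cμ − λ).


Total capacity cμ = 4·15.59 = 62.36/hr
ρ = λ/(cμ) = 63.96/62.36 = 1.0257
Stable ⇔ ρ < 1: NO
Spare capacity = cμ − λ = 62.36 − 63.96 = -1.60/hr

Final: ρ = 1.0257; unstable; margin = -1.60/hr


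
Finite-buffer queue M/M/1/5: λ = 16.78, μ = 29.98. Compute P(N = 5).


ρ = λ/μ = 16.78/29.98 = 0.5597
P_K = (1−ρ)ρ^K/(1−ρ^(K+1)) = (0.4403·0.054929)/(1 − 0.030744)
= 0.024185/0.969256 = 0.024952

Final: 0.024952


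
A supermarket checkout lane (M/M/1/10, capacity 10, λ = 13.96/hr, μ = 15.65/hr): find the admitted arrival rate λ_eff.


ρ = 0.8920; P_K = (1−ρ)ρ^10/(1−ρ^11) = 0.048136
λ_eff = λ(1 − P_K) = 13.96·(1 − 0.048136) = 13.96·0.951864 = 13.2880 /hr

Final: 13.2880 /hr


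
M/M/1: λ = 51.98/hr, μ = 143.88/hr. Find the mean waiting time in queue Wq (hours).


ρ = 51.98/143.88 = 0.3613
Wq = ρ/(μ−λ) = 0.3613/(143.88 − 51.98) = 0.3613/91.90 = 0.003931 hr

Final: 0.003931 hr


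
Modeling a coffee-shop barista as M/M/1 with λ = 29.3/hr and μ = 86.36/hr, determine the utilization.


ρ = λ/μ = 29.3/86.36 = 0.3393

Final: 0.3393


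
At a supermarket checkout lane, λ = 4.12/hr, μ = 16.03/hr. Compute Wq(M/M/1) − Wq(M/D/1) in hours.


ρ = 4.12/16.03 = 0.2570
Wq(M/M/1) = ρ/(μ−λ) = 0.2570/11.91 = 0.02158 hr
Wq(M/D/1) = ρ/(2(μ−λ)) = 0.01079 hr
Savings = 0.02158 − 0.01079 = 0.01079 hr

Final: 0.01079 hr


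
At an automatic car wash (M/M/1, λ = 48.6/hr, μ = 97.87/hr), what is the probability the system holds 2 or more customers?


ρ = 48.6/97.87 = 0.4966
P(N ≥ n) = ρ^n = 0.4966^2 = 0.246589

Final: 0.246589


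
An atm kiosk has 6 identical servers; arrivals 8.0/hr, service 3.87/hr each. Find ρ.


ρ = λ/(cμ) = 8.0/(6·3.87) = 8.0/23.22 = 0.3445

Final: 0.3445


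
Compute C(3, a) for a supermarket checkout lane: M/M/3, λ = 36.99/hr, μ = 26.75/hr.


a = λ/μ = 1.3828; ρ = a/3 = 0.4609
P₀ = 0.240594 (from M/M/c formula)
C(c,a) = [a^c/(c!(1−ρ))]·P₀ = [2.64412/(6·0.5391)]·0.240594
= 0.81750·0.240594 = 0.196686

Final: 0.196686


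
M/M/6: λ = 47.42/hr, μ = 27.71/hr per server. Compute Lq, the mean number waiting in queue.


a = λ/μ = 1.7113; ρ = a/6 = 0.2852
P₀ = 0.180529
Lq = P₀·a^c·ρ / (c!·(1−ρ)²) = 0.180529·25.11598·0.2852/(720·0.51092)
= 0.003516

Final: 0.003516


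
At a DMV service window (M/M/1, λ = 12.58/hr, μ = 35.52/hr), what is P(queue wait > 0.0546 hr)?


ρ = 12.58/35.52 = 0.3542
P(Wq > t) = ρ·e^{−(μ−λ)t} = 0.3542·e^{−1.2525}
= 0.3542·0.285783 = 0.101215

Final: 0.101215


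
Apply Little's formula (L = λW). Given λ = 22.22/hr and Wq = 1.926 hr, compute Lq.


Lq = λWq = 22.22·1.926 = 42.7957

Final: 42.7957


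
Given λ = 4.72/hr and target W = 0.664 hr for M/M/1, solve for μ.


W = 1/(μ−λ) ⇒ μ − λ = 1/W = 1/0.664 = 1.5060
μ = λ + 1/W = 4.72 + 1.5060 = 6.2260 per hr

Final: 6.2260 /hr


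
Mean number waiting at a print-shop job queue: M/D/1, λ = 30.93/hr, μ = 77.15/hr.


ρ = 30.93/77.15 = 0.4009
M/D/1: Lq = ρ²/(2(1−ρ)) = 0.1607/(2·0.5991) = 0.13414

Final: 0.13414


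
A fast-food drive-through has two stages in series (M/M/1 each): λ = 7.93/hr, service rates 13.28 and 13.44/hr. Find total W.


Each node sees arrival rate λ = 7.93/hr (tandem ⇒ throughput preserved).
W₁ = 1/(μ₁−λ) = 1/(13.28−7.93) = 0.18692 hr
W₂ = 1/(μ₂−λ) = 1/(13.44−7.93) = 0.18149 hr
W_total = W₁ + W₂ = 0.18692 + 0.18149 = 0.36840 hr

Final: 0.36840 hr


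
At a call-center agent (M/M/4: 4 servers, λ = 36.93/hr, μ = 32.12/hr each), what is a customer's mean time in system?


a = 1.1498; ρ = 0.2874; P₀ = 0.315835
Lq = P₀·a^c·ρ/(c!(1−ρ)²) = 0.01302
Wq = Lq/λ = 0.01302/36.93 = 0.0003525 hr
W = Wq + 1/μ = 0.0003525 + 0.03113 = 0.03149 hr

Final: 0.03149 hr


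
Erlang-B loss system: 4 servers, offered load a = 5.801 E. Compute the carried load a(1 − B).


B(4,5.801) = 0.456565 (Erlang-B)
Carried load = a(1 − B) = 5.801·(1 − 0.456565) = 5.801·0.543435 = 3.1525 E

Final: 3.1525 Erlangs


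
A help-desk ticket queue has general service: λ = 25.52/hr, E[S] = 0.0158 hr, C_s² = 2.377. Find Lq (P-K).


ρ = λ·E[S] = 25.52·0.0158 = 0.4032
Lq = ρ²(1+C_s²)/(2(1−ρ)) = 0.1626·(1+2.377)/(2·0.5968)
= 0.1626·3.3770/1.1936 = 0.46000

Final: 0.46000


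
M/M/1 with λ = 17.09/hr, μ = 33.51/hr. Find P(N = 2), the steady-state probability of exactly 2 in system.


ρ = 17.09/33.51 = 0.5100
P_n = (1−ρ)·ρ^n = (1 − 0.5100)·0.5100^2 = 0.4900·0.260097 = 0.127448

Final: 0.127448


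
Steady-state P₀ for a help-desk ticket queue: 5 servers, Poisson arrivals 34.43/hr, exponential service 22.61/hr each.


a = λ/μ = 34.43/22.61 = 1.5228; ρ = a/c = 0.3046
Σ_{k=0}^{4} a^k/k! (terms k=0..4) = 1.00000 + 1.52278 + 1.15943 + 0.58852 + 0.22404 = 4.49476
Tail: a^5/(5!(1−ρ)) = 8.18808/(120·0.6954) = 0.09812
P₀ = 1/(4.49476 + 0.09812) = 1/4.59288 = 0.217728

Final: 0.217728


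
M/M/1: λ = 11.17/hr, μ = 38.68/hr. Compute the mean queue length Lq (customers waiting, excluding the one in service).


ρ = 11.17/38.68 = 0.2888
Lq = ρ²/(1−ρ) = 0.08339/0.7112 = 0.1173

Final: 0.1173


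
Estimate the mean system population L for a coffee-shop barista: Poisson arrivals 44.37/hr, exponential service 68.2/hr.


ρ = λ/μ = 44.37/68.2 = 0.6506
L = ρ/(1−ρ) = 0.6506/(1 − 0.6506) = 0.6506/0.3494 = 1.8619

Final: 1.8619


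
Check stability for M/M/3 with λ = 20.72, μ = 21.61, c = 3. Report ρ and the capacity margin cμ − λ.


Total capacity cμ = 3·21.61 = 64.83/hr
ρ = λ/(cμ) = 20.72/64.83 = 0.3196
Stable ⇔ ρ < 1: YES
Spare capacity = cμ − λ = 64.83 − 20.72 = 44.11/hr

Final: ρ = 0.3196; stable; margin = 44.11/hr


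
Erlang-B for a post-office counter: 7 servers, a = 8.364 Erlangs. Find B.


B(c,a) = (a^c/c!) / Σ_{k=0}^{c} a^k/k!
a^7/7! = 568.156046
Σ terms (k=0..7): 1.00000 + 8.36400 + 34.97825 + 97.51936 + 203.91297 + 341.10562 + 475.50123 + 568.15605 = 1730.537476
B = 568.156046/1730.537476 = 0.328312

Final: 0.328312


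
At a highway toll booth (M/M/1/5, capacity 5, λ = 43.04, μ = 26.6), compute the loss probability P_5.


ρ = λ/μ = 43.04/26.6 = 1.6180
P_K = (1−ρ)ρ^K/(1−ρ^(K+1)) = (-0.6180·11.090551)/(1 − 17.945012)
= -6.854461/-16.945012 = 0.404512

Final: 0.404512


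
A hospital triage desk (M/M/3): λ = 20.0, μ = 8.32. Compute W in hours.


a = 2.4038; ρ = 0.8013; P₀ = 0.055731
Lq = P₀·a^c·ρ/(c!(1−ρ)²) = 2.61806
Wq = Lq/λ = 2.61806/20.0 = 0.13090 hr
W = Wq + 1/μ = 0.13090 + 0.12019 = 0.25110 hr

Final: 0.25110 hr


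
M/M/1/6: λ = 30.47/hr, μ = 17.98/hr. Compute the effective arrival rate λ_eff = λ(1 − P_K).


ρ = 1.6947; P_K = (1−ρ)ρ^6/(1−ρ^7) = 0.420384
λ_eff = λ(1 − P_K) = 30.47·(1 − 0.420384) = 30.47·0.579616 = 17.6609 /hr

Final: 17.6609 /hr


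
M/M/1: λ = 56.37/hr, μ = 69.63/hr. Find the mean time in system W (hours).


W = 1/(μ−λ) = 1/(69.63 − 56.37) = 1/13.26 = 0.07541 hr

Final: 0.07541 hr


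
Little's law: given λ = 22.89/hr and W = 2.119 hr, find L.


L = λW = 22.89·2.119 = 48.5039

Final: 48.5039


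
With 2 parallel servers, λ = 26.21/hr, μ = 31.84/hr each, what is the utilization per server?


ρ = λ/(cμ) = 26.21/(2·31.84) = 26.21/63.68 = 0.4116

Final: 0.4116


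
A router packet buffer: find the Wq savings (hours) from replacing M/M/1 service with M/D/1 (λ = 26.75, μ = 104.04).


ρ = 26.75/104.04 = 0.2571
Wq(M/M/1) = ρ/(μ−λ) = 0.2571/77.29 = 0.003327 hr
Wq(M/D/1) = ρ/(2(μ−λ)) = 0.001663 hr
Savings = 0.003327 − 0.001663 = 0.001663 hr

Final: 0.001663 hr


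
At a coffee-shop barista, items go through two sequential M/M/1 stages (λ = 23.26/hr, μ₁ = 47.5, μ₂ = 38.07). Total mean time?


Each node sees arrival rate λ = 23.26/hr (tandem ⇒ throughput preserved).
W₁ = 1/(μ₁−λ) = 1/(47.5−23.26) = 0.04125 hr
W₂ = 1/(μ₂−λ) = 1/(38.07−23.26) = 0.06752 hr
W_total = W₁ + W₂ = 0.04125 + 0.06752 = 0.10878 hr

Final: 0.10878 hr


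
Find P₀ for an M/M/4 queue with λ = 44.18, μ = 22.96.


a = λ/μ = 44.18/22.96 = 1.9242; ρ = a/c = 0.4811
Σ_{k=0}^{3} a^k/k! (terms k=0..3) = 1.00000 + 1.92422 + 1.85130 + 1.18744 = 5.96296
Tail: a^4/(4!(1−ρ)) = 13.70930/(24·0.5189) = 1.10073
P₀ = 1/(5.96296 + 1.10073) = 1/7.06369 = 0.141569

Final: 0.141569


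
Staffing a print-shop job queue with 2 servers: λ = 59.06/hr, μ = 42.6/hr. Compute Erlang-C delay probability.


a = λ/μ = 1.3864; ρ = a/2 = 0.6932
P₀ = 0.181201 (from M/M/c formula)
C(c,a) = [a^c/(c!(1−ρ))]·P₀ = [1.92206/(2·0.3068)]·0.181201
= 3.13236·0.181201 = 0.567586

Final: 0.567586


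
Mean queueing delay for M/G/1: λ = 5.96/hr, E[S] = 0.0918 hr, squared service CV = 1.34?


ρ = λ·E[S] = 5.96·0.0918 = 0.5471
E[S²] = E[S]²(1+C_s²) = 0.0918²·(1+1.34) = 0.019720
Wq = λ·E[S²]/(2(1−ρ)) = 5.96·0.019720/(2·0.4529) = 0.12976 hr

Final: 0.12976 hr


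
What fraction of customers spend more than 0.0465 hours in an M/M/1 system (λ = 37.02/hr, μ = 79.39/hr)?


W ~ Exponential(μ−λ) for M/M/1.
μ − λ = 79.39 − 37.02 = 42.3700
P(W > t) = e^{−(μ−λ)t} = e^{−1.9702} = 0.139428

Final: 0.139428


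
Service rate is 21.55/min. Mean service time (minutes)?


Mean service time = 1/μ = 1/21.55 minute = 0.04640 minute
In minutes: 0.04640 × 1 = 0.04640 min

Final: 0.04640 min


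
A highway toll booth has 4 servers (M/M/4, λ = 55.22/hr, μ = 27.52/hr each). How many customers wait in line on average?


a = λ/μ = 2.0065; ρ = a/4 = 0.5016
P₀ = 0.129510
Lq = P₀·a^c·ρ / (c!·(1−ρ)²) = 0.129510·16.21033·0.5016/(24·0.24837)
= 0.17668

Final: 0.17668


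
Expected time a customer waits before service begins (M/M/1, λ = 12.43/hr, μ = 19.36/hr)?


ρ = 12.43/19.36 = 0.6420
Wq = ρ/(μ−λ) = 0.6420/(19.36 − 12.43) = 0.6420/6.93 = 0.09265 hr

Final: 0.09265 hr


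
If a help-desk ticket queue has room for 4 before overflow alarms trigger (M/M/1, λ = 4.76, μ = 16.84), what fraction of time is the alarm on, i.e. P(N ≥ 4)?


ρ = 4.76/16.84 = 0.2827
P(N ≥ n) = ρ^n = 0.2827^4 = 0.006384

Final: 0.006384


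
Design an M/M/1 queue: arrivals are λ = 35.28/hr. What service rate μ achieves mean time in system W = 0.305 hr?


W = 1/(μ−λ) ⇒ μ − λ = 1/W = 1/0.305 = 3.2787
μ = λ + 1/W = 35.28 + 3.2787 = 38.5587 per hr

Final: 38.5587 /hr


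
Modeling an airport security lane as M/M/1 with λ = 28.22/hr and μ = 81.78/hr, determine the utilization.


ρ = λ/μ = 28.22/81.78 = 0.3451

Final: 0.3451


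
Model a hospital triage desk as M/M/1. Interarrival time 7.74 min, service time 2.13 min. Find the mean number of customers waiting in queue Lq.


λ = 60/7.74 = 7.7519 /hr
μ = 60/2.13 = 28.1690 /hr
ρ = λ/μ = 7.7519/28.1690 = 0.2752
Lq = ρ²/(1−ρ) = 0.07573/0.7248 = 0.1045

Final: 0.1045


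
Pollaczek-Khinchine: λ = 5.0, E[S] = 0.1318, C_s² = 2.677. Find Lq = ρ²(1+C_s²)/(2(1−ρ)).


ρ = λ·E[S] = 5.0·0.1318 = 0.6590
Lq = ρ²(1+C_s²)/(2(1−ρ)) = 0.4343·(1+2.677)/(2·0.3410)
= 0.4343·3.6770/0.6820 = 2.34142

Final: 2.34142


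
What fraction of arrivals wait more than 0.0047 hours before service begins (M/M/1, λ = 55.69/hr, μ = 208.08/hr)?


ρ = 55.69/208.08 = 0.2676
P(Wq > t) = ρ·e^{−(μ−λ)t} = 0.2676·e^{−0.7162}
= 0.2676·0.488589 = 0.130765

Final: 0.130765


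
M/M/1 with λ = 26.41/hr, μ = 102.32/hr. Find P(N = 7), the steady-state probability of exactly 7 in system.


ρ = 26.41/102.32 = 0.2581
P_n = (1−ρ)·ρ^n = (1 − 0.2581)·0.2581^7 = 0.7419·0.00007632 = 0.00005662

Final: 0.00005662


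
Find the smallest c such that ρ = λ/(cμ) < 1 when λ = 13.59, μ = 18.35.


Stability requires cμ > λ ⇔ c > λ/μ.
λ/μ = 13.59/18.35 = 0.7406
Minimum integer c = ⌊0.7406⌋ + 1 = 1
Check: 1·18.35 = 18.35 > 13.59, while 0·18.35 = 0.00 ≤ 13.59

Final: 1 servers


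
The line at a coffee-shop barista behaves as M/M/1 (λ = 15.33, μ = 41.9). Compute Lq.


ρ = 15.33/41.9 = 0.3659
Lq = ρ²/(1−ρ) = 0.1339/0.6341 = 0.2111

Final: 0.2111


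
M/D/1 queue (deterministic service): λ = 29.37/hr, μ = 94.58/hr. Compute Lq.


ρ = 29.37/94.58 = 0.3105
M/D/1: Lq = ρ²/(2(1−ρ)) = 0.09643/(2·0.6895) = 0.06993

Final: 0.06993


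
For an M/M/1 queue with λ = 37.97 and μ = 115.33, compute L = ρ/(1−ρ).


ρ = λ/μ = 37.97/115.33 = 0.3292
L = ρ/(1−ρ) = 0.3292/(1 − 0.3292) = 0.3292/0.6708 = 0.4908

Final: 0.4908


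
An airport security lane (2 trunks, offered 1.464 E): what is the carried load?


B(2,1.464) = 0.303098 (Erlang-B)
Carried load = a(1 − B) = 1.464·(1 − 0.303098) = 1.464·0.696902 = 1.0203 E

Final: 1.0203 Erlangs


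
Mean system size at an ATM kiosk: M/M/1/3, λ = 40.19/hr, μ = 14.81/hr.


ρ = 40.19/14.81 = 2.7137
L = ρ[1 − (K+1)ρ^K + Kρ^(K+1)] / [(1−ρ)(1−ρ^(K+1))]
Numerator: 2.7137·(1 − 4·19.984296 + 3·54.231522) = 227.292993
Denominator: (-1.7137)·(-53.231522) = 91.223229
L = 227.292993/91.223229 = 2.4916

Final: 2.4916


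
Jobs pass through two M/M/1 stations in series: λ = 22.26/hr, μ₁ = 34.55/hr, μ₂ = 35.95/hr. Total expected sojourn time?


Each node sees arrival rate λ = 22.26/hr (tandem ⇒ throughput preserved).
W₁ = 1/(μ₁−λ) = 1/(34.55−22.26) = 0.08137 hr
W₂ = 1/(μ₂−λ) = 1/(35.95−22.26) = 0.07305 hr
W_total = W₁ + W₂ = 0.08137 + 0.07305 = 0.15441 hr

Final: 0.15441 hr


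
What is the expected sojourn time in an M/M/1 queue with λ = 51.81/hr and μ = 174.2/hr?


W = 1/(μ−λ) = 1/(174.2 − 51.81) = 1/122.39 = 0.008171 hr

Final: 0.008171 hr


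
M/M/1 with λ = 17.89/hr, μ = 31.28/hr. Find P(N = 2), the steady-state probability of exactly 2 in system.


ρ = 17.89/31.28 = 0.5719
P_n = (1−ρ)·ρ^n = (1 − 0.5719)·0.5719^2 = 0.4281·0.327105 = 0.140024

Final: 0.140024


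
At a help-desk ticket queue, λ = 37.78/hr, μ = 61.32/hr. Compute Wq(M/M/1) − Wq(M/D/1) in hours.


ρ = 37.78/61.32 = 0.6161
Wq(M/M/1) = ρ/(μ−λ) = 0.6161/23.54 = 0.02617 hr
Wq(M/D/1) = ρ/(2(μ−λ)) = 0.01309 hr
Savings = 0.02617 − 0.01309 = 0.01309 hr

Final: 0.01309 hr


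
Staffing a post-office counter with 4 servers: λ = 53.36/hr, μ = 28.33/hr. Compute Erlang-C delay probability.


a = λ/μ = 1.8835; ρ = a/4 = 0.4709
P₀ = 0.147883 (from M/M/c formula)
C(c,a) = [a^c/(c!(1−ρ))]·P₀ = [12.58569/(24·0.5291)]·0.147883
= 0.99108·0.147883 = 0.146565

Final: 0.146565


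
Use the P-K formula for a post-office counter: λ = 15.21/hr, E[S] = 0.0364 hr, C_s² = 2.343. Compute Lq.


ρ = λ·E[S] = 15.21·0.0364 = 0.5536
Lq = ρ²(1+C_s²)/(2(1−ρ)) = 0.3065·(1+2.343)/(2·0.4464)
= 0.3065·3.3430/0.8927 = 1.14785

Final: 1.14785
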